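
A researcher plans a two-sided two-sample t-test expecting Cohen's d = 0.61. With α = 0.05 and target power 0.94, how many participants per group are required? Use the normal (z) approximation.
n = 67 per group

Sample size formula (two-sample t-test, normal approximation):
n = 2 · ((z_{α/2} + z_β) / d)²

z_{α/2} = 1.960 (for α = 0.05, two-sided)
z_β = 1.555 (for power = 0.94)
d = 0.61

n = 2 · ((1.960 + 1.555) / 0.61)²
n = 2 · (5.762)²
n ≈ 66.40
Round up to the next whole number: n = 67 per group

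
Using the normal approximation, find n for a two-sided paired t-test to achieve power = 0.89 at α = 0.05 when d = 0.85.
n = 15 pairs

Sample size formula (paired t-test, normal approximation):
n = ((z_{α/2} + z_β) / d)²

z_{α/2} = 1.960 (for α = 0.05, two-sided)
z_β = 1.227 (for power = 0.89)
d = 0.85

n = ((1.960 + 1.227) / 0.85)²
n = (3.749)²
n ≈ 14.06
Round up to the next whole number: n = 15 pairs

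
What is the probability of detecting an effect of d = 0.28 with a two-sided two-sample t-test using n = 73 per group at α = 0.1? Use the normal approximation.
Power ≈ 0.52

Power calculation (two-sample t-test, normal approximation):
z_β = d · √(n/2) - z_{α/2}
z_β = 0.28 · √(73/2) - 1.645
z_β = 0.28 · 6.042 - 1.645
z_β = 0.047

Power = Φ(z_β) = Φ(0.047) ≈ 0.519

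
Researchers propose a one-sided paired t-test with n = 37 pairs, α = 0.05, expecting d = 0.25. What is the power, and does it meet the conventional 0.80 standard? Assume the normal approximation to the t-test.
Power ≈ 0.45; the study is underpowered (power < 0.80)

Power calculation (paired t-test, normal approximation):
z_β = d · √n - z_α
z_β = 0.25 · √37 - 1.645
z_β = 0.25 · 6.083 - 1.645
z_β = -0.124

Power = Φ(z_β) = Φ(-0.124) ≈ 0.451

Effect size d = 0.25 is small by Cohen's convention (0.2/0.5/0.8).

Threshold: power ≥ 0.80 is conventionally adequate.
Power ≈ 0.45 → the study is underpowered (power < 0.80).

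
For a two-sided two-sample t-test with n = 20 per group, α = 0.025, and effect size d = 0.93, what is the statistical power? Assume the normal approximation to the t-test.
Power ≈ 0.76

Power calculation (two-sample t-test, normal approximation):
z_β = d · √(n/2) - z_{α/2}
z_β = 0.93 · √(20/2) - 2.241
z_β = 0.93 · 3.162 - 2.241
z_β = 0.700

Power = Φ(z_β) = Φ(0.700) ≈ 0.758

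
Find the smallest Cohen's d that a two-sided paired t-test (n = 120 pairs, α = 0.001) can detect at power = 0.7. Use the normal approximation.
d ≈ 0.35

Minimum detectable effect (paired t-test, normal approximation):
d = (z_{α/2} + z_β) / √n
d = (3.291 + 0.524) / √120
d = 3.815 / 10.954
d ≈ 0.35

By Cohen's convention (0.2 small / 0.5 medium / 0.8 large): small effect.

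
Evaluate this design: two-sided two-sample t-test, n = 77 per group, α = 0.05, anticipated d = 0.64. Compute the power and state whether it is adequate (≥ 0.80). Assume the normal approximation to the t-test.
Power ≈ 0.98; the study is adequately powered (power ≥ 0.80)

Power calculation (two-sample t-test, normal approximation):
z_β = d · √(n/2) - z_{α/2}
z_β = 0.64 · √(77/2) - 1.960
z_β = 0.64 · 6.205 - 1.960
z_β = 2.011

Power = Φ(z_β) = Φ(2.011) ≈ 0.978

Effect size d = 0.64 is medium by Cohen's convention (0.2/0.5/0.8).

Threshold: power ≥ 0.80 is conventionally adequate.
Power ≈ 0.98 → the study is adequately powered (power ≥ 0.80).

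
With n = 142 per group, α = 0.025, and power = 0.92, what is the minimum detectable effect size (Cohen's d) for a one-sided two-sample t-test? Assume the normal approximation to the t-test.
d ≈ 0.40

Minimum detectable effect (two-sample t-test, normal approximation):
d = (z_α + z_β) / √(n/2)
d = (1.960 + 1.405) / √(142/2)
d = 3.365 / 8.426
d ≈ 0.40

By Cohen's convention (0.2 small / 0.5 medium / 0.8 large): small effect.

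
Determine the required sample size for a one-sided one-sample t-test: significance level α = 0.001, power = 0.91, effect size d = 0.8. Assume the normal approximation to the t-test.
n = 31

Sample size formula (one-sample t-test, normal approximation):
n = ((z_α + z_β) / d)²

z_α = 3.090 (for α = 0.001, one-sided)
z_β = 1.341 (for power = 0.91)
d = 0.8

n = ((3.090 + 1.341) / 0.8)²
n = (5.539)²
n ≈ 30.68
Round up to the next whole number: n = 31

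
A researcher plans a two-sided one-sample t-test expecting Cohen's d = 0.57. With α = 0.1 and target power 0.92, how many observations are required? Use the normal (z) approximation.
n = 29

Sample size formula (one-sample t-test, normal approximation):
n = ((z_{α/2} + z_β) / d)²

z_{α/2} = 1.645 (for α = 0.1, two-sided)
z_β = 1.405 (for power = 0.92)
d = 0.57

n = ((1.645 + 1.405) / 0.57)²
n = (5.351)²
n ≈ 28.63
Round up to the next whole number: n = 29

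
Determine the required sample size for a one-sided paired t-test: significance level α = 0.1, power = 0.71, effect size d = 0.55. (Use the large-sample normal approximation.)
n = 12 pairs

Sample size formula (paired t-test, normal approximation):
n = ((z_α + z_β) / d)²

z_α = 1.282 (for α = 0.1, one-sided)
z_β = 0.553 (for power = 0.71)
d = 0.55

n = ((1.282 + 0.553) / 0.55)²
n = (3.336)²
n ≈ 11.13
Round up to the next whole number: n = 12 pairs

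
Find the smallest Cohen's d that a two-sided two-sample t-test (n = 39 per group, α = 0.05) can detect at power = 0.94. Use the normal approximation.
d ≈ 0.80

Minimum detectable effect (two-sample t-test, normal approximation):
d = (z_{α/2} + z_β) / √(n/2)
d = (1.960 + 1.555) / √(39/2)
d = 3.515 / 4.416
d ≈ 0.80

By Cohen's convention (0.2 small / 0.5 medium / 0.8 large): large effect.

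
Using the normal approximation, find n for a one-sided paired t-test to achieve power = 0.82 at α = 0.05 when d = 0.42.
n = 38 pairs

Sample size formula (paired t-test, normal approximation):
n = ((z_α + z_β) / d)²

z_α = 1.645 (for α = 0.05, one-sided)
z_β = 0.915 (for power = 0.82)
d = 0.42

n = ((1.645 + 0.915) / 0.42)²
n = (6.095)²
n ≈ 37.15
Round up to the next whole number: n = 38 pairs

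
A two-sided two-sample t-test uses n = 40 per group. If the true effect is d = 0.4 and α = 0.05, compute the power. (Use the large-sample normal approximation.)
Power ≈ 0.43

Power calculation (two-sample t-test, normal approximation):
z_β = d · √(n/2) - z_{α/2}
z_β = 0.4 · √(40/2) - 1.960
z_β = 0.4 · 4.472 - 1.960
z_β = -0.171

Power = Φ(z_β) = Φ(-0.171) ≈ 0.432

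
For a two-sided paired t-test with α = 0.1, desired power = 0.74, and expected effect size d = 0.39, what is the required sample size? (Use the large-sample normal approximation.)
n = 35 pairs

Sample size formula (paired t-test, normal approximation):
n = ((z_{α/2} + z_β) / d)²

z_{α/2} = 1.645 (for α = 0.1, two-sided)
z_β = 0.643 (for power = 0.74)
d = 0.39

n = ((1.645 + 0.643) / 0.39)²
n = (5.867)²
n ≈ 34.42
Round up to the next whole number: n = 35 pairs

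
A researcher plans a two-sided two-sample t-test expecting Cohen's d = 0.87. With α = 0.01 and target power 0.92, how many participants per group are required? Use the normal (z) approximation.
n = 42 per group

Sample size formula (two-sample t-test, normal approximation):
n = 2 · ((z_{α/2} + z_β) / d)²

z_{α/2} = 2.576 (for α = 0.01, two-sided)
z_β = 1.405 (for power = 0.92)
d = 0.87

n = 2 · ((2.576 + 1.405) / 0.87)²
n = 2 · (4.576)²
n ≈ 41.88
Round up to the next whole number: n = 42 per group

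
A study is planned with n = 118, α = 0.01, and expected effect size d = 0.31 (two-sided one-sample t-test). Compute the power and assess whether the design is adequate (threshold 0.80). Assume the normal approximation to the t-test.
Power ≈ 0.79; the study is underpowered (power < 0.80)

Power calculation (one-sample t-test, normal approximation):
z_β = d · √n - z_{α/2}
z_β = 0.31 · √118 - 2.576
z_β = 0.31 · 10.863 - 2.576
z_β = 0.792

Power = Φ(z_β) = Φ(0.792) ≈ 0.786

Effect size d = 0.31 is small by Cohen's convention (0.2/0.5/0.8).

Threshold: power ≥ 0.80 is conventionally adequate.
Power ≈ 0.79 → the study is underpowered (power < 0.80).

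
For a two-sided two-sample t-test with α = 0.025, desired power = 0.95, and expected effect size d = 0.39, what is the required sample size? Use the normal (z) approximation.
n = 199 per group

Sample size formula (two-sample t-test, normal approximation):
n = 2 · ((z_{α/2} + z_β) / d)²

z_{α/2} = 2.241 (for α = 0.025, two-sided)
z_β = 1.645 (for power = 0.95)
d = 0.39

n = 2 · ((2.241 + 1.645) / 0.39)²
n = 2 · (9.964)²
n ≈ 198.56
Round up to the next whole number: n = 199 per group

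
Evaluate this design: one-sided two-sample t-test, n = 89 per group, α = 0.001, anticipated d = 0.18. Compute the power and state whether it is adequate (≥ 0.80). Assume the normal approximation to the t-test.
Power ≈ 0.03; the study is underpowered (power < 0.80)

Power calculation (two-sample t-test, normal approximation):
z_β = d · √(n/2) - z_α
z_β = 0.18 · √(89/2) - 3.090
z_β = 0.18 · 6.671 - 3.090
z_β = -1.889

Power = Φ(z_β) = Φ(-1.889) ≈ 0.029

Effect size d = 0.18 is very small by Cohen's convention (0.2/0.5/0.8).

Threshold: power ≥ 0.80 is conventionally adequate.
Power ≈ 0.03 → the study is underpowered (power < 0.80).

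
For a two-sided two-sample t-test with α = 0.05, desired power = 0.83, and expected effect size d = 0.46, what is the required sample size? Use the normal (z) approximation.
n = 81 per group

Sample size formula (two-sample t-test, normal approximation):
n = 2 · ((z_{α/2} + z_β) / d)²

z_{α/2} = 1.960 (for α = 0.05, two-sided)
z_β = 0.954 (for power = 0.83)
d = 0.46

n = 2 · ((1.960 + 0.954) / 0.46)²
n = 2 · (6.335)²
n ≈ 80.26
Round up to the next whole number: n = 81 per group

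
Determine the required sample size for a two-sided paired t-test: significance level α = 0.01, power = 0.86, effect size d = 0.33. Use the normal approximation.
n = 123 pairs

Sample size formula (paired t-test, normal approximation):
n = ((z_{α/2} + z_β) / d)²

z_{α/2} = 2.576 (for α = 0.01, two-sided)
z_β = 1.080 (for power = 0.86)
d = 0.33

n = ((2.576 + 1.080) / 0.33)²
n = (11.079)²
n ≈ 122.74
Round up to the next whole number: n = 123 pairs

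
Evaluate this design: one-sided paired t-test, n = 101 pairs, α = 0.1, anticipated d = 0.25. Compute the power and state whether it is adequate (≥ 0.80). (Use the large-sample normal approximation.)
Power ≈ 0.89; the study is adequately powered (power ≥ 0.80)

Power calculation (paired t-test, normal approximation):
z_β = d · √n - z_α
z_β = 0.25 · √101 - 1.282
z_β = 0.25 · 10.050 - 1.282
z_β = 1.231

Power = Φ(z_β) = Φ(1.231) ≈ 0.891

Effect size d = 0.25 is small by Cohen's convention (0.2/0.5/0.8).

Threshold: power ≥ 0.80 is conventionally adequate.
Power ≈ 0.89 → the study is adequately powered (power ≥ 0.80).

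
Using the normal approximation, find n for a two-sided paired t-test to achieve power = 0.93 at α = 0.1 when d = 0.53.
n = 35 pairs

Sample size formula (paired t-test, normal approximation):
n = ((z_{α/2} + z_β) / d)²

z_{α/2} = 1.645 (for α = 0.1, two-sided)
z_β = 1.476 (for power = 0.93)
d = 0.53

n = ((1.645 + 1.476) / 0.53)²
n = (5.889)²
n ≈ 34.68
Round up to the next whole number: n = 35 pairs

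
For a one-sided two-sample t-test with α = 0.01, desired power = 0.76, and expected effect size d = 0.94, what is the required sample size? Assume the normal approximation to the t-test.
n = 21 per group

Sample size formula (two-sample t-test, normal approximation):
n = 2 · ((z_α + z_β) / d)²

z_α = 2.326 (for α = 0.01, one-sided)
z_β = 0.706 (for power = 0.76)
d = 0.94

n = 2 · ((2.326 + 0.706) / 0.94)²
n = 2 · (3.226)²
n ≈ 20.81
Round up to the next whole number: n = 21 per group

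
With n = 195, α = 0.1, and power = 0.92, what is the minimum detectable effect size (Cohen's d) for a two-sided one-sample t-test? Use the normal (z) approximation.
d ≈ 0.22

Minimum detectable effect (one-sample t-test, normal approximation):
d = (z_{α/2} + z_β) / √n
d = (1.645 + 1.405) / √195
d = 3.050 / 13.964
d ≈ 0.22

By Cohen's convention (0.2 small / 0.5 medium / 0.8 large): small effect.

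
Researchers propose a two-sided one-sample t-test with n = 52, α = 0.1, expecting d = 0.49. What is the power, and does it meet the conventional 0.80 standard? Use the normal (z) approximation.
Power ≈ 0.97; the study is adequately powered (power ≥ 0.80)

Power calculation (one-sample t-test, normal approximation):
z_β = d · √n - z_{α/2}
z_β = 0.49 · √52 - 1.645
z_β = 0.49 · 7.211 - 1.645
z_β = 1.889

Power = Φ(z_β) = Φ(1.889) ≈ 0.971

Effect size d = 0.49 is small by Cohen's convention (0.2/0.5/0.8).

Threshold: power ≥ 0.80 is conventionally adequate.
Power ≈ 0.97 → the study is adequately powered (power ≥ 0.80).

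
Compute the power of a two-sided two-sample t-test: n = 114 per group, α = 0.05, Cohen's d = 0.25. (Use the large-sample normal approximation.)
Power ≈ 0.47

Power calculation (two-sample t-test, normal approximation):
z_β = d · √(n/2) - z_{α/2}
z_β = 0.25 · √(114/2) - 1.960
z_β = 0.25 · 7.550 - 1.960
z_β = -0.073

Power = Φ(z_β) = Φ(-0.073) ≈ 0.471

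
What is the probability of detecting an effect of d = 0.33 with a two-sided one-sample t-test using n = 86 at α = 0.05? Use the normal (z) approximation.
Power ≈ 0.86

Power calculation (one-sample t-test, normal approximation):
z_β = d · √n - z_{α/2}
z_β = 0.33 · √86 - 1.960
z_β = 0.33 · 9.274 - 1.960
z_β = 1.100

Power = Φ(z_β) = Φ(1.100) ≈ 0.864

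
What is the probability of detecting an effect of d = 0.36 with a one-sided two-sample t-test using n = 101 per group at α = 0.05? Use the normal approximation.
Power ≈ 0.82

Power calculation (two-sample t-test, normal approximation):
z_β = d · √(n/2) - z_α
z_β = 0.36 · √(101/2) - 1.645
z_β = 0.36 · 7.106 - 1.645
z_β = 0.913

Power = Φ(z_β) = Φ(0.913) ≈ 0.819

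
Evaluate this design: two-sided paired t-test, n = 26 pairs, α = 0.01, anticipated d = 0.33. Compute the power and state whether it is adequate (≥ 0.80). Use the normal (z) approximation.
Power ≈ 0.19; the study is underpowered (power < 0.80)

Power calculation (paired t-test, normal approximation):
z_β = d · √n - z_{α/2}
z_β = 0.33 · √26 - 2.576
z_β = 0.33 · 5.099 - 2.576
z_β = -0.893

Power = Φ(z_β) = Φ(-0.893) ≈ 0.186

Effect size d = 0.33 is small by Cohen's convention (0.2/0.5/0.8).

Threshold: power ≥ 0.80 is conventionally adequate.
Power ≈ 0.19 → the study is underpowered (power < 0.80).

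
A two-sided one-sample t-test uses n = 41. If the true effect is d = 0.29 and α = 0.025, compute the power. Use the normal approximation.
Power ≈ 0.35

Power calculation (one-sample t-test, normal approximation):
z_β = d · √n - z_{α/2}
z_β = 0.29 · √41 - 2.241
z_β = 0.29 · 6.403 - 2.241
z_β = -0.384

Power = Φ(z_β) = Φ(-0.384) ≈ 0.350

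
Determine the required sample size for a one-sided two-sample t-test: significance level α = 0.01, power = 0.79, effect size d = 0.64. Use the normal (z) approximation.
n = 48 per group

Sample size formula (two-sample t-test, normal approximation):
n = 2 · ((z_α + z_β) / d)²

z_α = 2.326 (for α = 0.01, one-sided)
z_β = 0.806 (for power = 0.79)
d = 0.64

n = 2 · ((2.326 + 0.806) / 0.64)²
n = 2 · (4.894)²
n ≈ 47.90
Round up to the next whole number: n = 48 per group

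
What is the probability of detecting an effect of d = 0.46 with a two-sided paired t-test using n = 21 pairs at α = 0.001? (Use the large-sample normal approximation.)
Power ≈ 0.12

Power calculation (paired t-test, normal approximation):
z_β = d · √n - z_{α/2}
z_β = 0.46 · √21 - 3.291
z_β = 0.46 · 4.583 - 3.291
z_β = -1.183

Power = Φ(z_β) = Φ(-1.183) ≈ 0.118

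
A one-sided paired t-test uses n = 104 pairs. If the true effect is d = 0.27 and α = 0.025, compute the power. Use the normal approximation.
Power ≈ 0.79

Power calculation (paired t-test, normal approximation):
z_β = d · √n - z_α
z_β = 0.27 · √104 - 1.960
z_β = 0.27 · 10.198 - 1.960
z_β = 0.794

Power = Φ(z_β) = Φ(0.794) ≈ 0.786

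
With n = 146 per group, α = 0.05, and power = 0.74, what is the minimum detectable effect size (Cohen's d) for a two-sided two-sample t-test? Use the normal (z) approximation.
d ≈ 0.30

Minimum detectable effect (two-sample t-test, normal approximation):
d = (z_{α/2} + z_β) / √(n/2)
d = (1.960 + 0.643) / √(146/2)
d = 2.603 / 8.544
d ≈ 0.30

By Cohen's convention (0.2 small / 0.5 medium / 0.8 large): small effect.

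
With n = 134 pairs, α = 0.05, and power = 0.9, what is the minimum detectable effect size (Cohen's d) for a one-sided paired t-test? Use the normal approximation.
d ≈ 0.25

Minimum detectable effect (paired t-test, normal approximation):
d = (z_α + z_β) / √n
d = (1.645 + 1.282) / √134
d = 2.926 / 11.576
d ≈ 0.25

By Cohen's convention (0.2 small / 0.5 medium / 0.8 large): small effect.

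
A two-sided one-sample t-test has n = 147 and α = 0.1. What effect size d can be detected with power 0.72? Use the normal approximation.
d ≈ 0.18

Minimum detectable effect (one-sample t-test, normal approximation):
d = (z_{α/2} + z_β) / √n
d = (1.645 + 0.583) / √147
d = 2.228 / 12.124
d ≈ 0.18

By Cohen's convention (0.2 small / 0.5 medium / 0.8 large): very small effect.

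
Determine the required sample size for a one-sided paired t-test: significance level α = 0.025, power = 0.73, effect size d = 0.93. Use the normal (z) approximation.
n = 8 pairs

Sample size formula (paired t-test, normal approximation):
n = ((z_α + z_β) / d)²

z_α = 1.960 (for α = 0.025, one-sided)
z_β = 0.613 (for power = 0.73)
d = 0.93

n = ((1.960 + 0.613) / 0.93)²
n = (2.767)²
n ≈ 7.66
Round up to the next whole number: n = 8 pairs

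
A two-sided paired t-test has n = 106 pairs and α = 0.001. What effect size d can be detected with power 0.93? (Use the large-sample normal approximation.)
d ≈ 0.46

Minimum detectable effect (paired t-test, normal approximation):
d = (z_{α/2} + z_β) / √n
d = (3.291 + 1.476) / √106
d = 4.766 / 10.296
d ≈ 0.46

By Cohen's convention (0.2 small / 0.5 medium / 0.8 large): small effect.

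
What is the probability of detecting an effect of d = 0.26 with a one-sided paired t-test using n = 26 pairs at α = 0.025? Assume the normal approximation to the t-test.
Power ≈ 0.26

Power calculation (paired t-test, normal approximation):
z_β = d · √n - z_α
z_β = 0.26 · √26 - 1.960
z_β = 0.26 · 5.099 - 1.960
z_β = -0.634

Power = Φ(z_β) = Φ(-0.634) ≈ 0.263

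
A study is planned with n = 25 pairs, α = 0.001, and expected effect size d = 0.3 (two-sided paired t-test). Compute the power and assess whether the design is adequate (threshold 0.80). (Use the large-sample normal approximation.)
Power ≈ 0.04; the study is underpowered (power < 0.80)

Power calculation (paired t-test, normal approximation):
z_β = d · √n - z_{α/2}
z_β = 0.3 · √25 - 3.291
z_β = 0.3 · 5.000 - 3.291
z_β = -1.791

Power = Φ(z_β) = Φ(-1.791) ≈ 0.037

Effect size d = 0.3 is small by Cohen's convention (0.2/0.5/0.8).

Threshold: power ≥ 0.80 is conventionally adequate.
Power ≈ 0.04 → the study is underpowered (power < 0.80).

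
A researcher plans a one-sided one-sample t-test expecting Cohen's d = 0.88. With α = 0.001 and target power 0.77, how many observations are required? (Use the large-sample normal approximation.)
n = 19

Sample size formula (one-sample t-test, normal approximation):
n = ((z_α + z_β) / d)²

z_α = 3.090 (for α = 0.001, one-sided)
z_β = 0.739 (for power = 0.77)
d = 0.88

n = ((3.090 + 0.739) / 0.88)²
n = (4.351)²
n ≈ 18.93
Round up to the next whole number: n = 19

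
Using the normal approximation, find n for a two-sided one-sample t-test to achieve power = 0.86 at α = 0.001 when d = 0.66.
n = 44

Sample size formula (one-sample t-test, normal approximation):
n = ((z_{α/2} + z_β) / d)²

z_{α/2} = 3.291 (for α = 0.001, two-sided)
z_β = 1.080 (for power = 0.86)
d = 0.66

n = ((3.291 + 1.080) / 0.66)²
n = (6.623)²
n ≈ 43.86
Round up to the next whole number: n = 44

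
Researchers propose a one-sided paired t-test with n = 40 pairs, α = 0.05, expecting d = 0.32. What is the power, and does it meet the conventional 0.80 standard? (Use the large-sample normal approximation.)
Power ≈ 0.65; the study is underpowered (power < 0.80)

Power calculation (paired t-test, normal approximation):
z_β = d · √n - z_α
z_β = 0.32 · √40 - 1.645
z_β = 0.32 · 6.325 - 1.645
z_β = 0.379

Power = Φ(z_β) = Φ(0.379) ≈ 0.648

Effect size d = 0.32 is small by Cohen's convention (0.2/0.5/0.8).

Threshold: power ≥ 0.80 is conventionally adequate.
Power ≈ 0.65 → the study is underpowered (power < 0.80).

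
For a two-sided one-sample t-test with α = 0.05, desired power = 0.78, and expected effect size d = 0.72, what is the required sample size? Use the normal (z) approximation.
n = 15

Sample size formula (one-sample t-test, normal approximation):
n = ((z_{α/2} + z_β) / d)²

z_{α/2} = 1.960 (for α = 0.05, two-sided)
z_β = 0.772 (for power = 0.78)
d = 0.72

n = ((1.960 + 0.772) / 0.72)²
n = (3.794)²
n ≈ 14.39
Round up to the next whole number: n = 15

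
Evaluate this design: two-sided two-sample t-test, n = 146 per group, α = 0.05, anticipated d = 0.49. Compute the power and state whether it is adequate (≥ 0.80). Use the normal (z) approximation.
Power ≈ 0.99; the study is adequately powered (power ≥ 0.80)

Power calculation (two-sample t-test, normal approximation):
z_β = d · √(n/2) - z_{α/2}
z_β = 0.49 · √(146/2) - 1.960
z_β = 0.49 · 8.544 - 1.960
z_β = 2.227

Power = Φ(z_β) = Φ(2.227) ≈ 0.987

Effect size d = 0.49 is small by Cohen's convention (0.2/0.5/0.8).

Threshold: power ≥ 0.80 is conventionally adequate.
Power ≈ 0.99 → the study is adequately powered (power ≥ 0.80).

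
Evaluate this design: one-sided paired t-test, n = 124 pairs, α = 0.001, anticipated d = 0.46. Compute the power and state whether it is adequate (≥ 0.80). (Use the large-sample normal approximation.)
Power ≈ 0.98; the study is adequately powered (power ≥ 0.80)

Power calculation (paired t-test, normal approximation):
z_β = d · √n - z_α
z_β = 0.46 · √124 - 3.090
z_β = 0.46 · 11.136 - 3.090
z_β = 2.032

Power = Φ(z_β) = Φ(2.032) ≈ 0.979

Effect size d = 0.46 is small by Cohen's convention (0.2/0.5/0.8).

Threshold: power ≥ 0.80 is conventionally adequate.
Power ≈ 0.98 → the study is adequately powered (power ≥ 0.80).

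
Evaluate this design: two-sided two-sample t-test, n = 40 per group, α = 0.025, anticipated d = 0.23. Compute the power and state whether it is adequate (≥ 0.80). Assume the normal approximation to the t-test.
Power ≈ 0.11; the study is underpowered (power < 0.80)

Power calculation (two-sample t-test, normal approximation):
z_β = d · √(n/2) - z_{α/2}
z_β = 0.23 · √(40/2) - 2.241
z_β = 0.23 · 4.472 - 2.241
z_β = -1.213

Power = Φ(z_β) = Φ(-1.213) ≈ 0.113

Effect size d = 0.23 is small by Cohen's convention (0.2/0.5/0.8).

Threshold: power ≥ 0.80 is conventionally adequate.
Power ≈ 0.11 → the study is underpowered (power < 0.80).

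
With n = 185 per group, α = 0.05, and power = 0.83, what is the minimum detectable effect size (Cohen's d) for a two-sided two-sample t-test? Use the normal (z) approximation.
d ≈ 0.30

Minimum detectable effect (two-sample t-test, normal approximation):
d = (z_{α/2} + z_β) / √(n/2)
d = (1.960 + 0.954) / √(185/2)
d = 2.914 / 9.618
d ≈ 0.30

By Cohen's convention (0.2 small / 0.5 medium / 0.8 large): small effect.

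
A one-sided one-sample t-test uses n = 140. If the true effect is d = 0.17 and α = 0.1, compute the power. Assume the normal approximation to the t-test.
Power ≈ 0.77

Power calculation (one-sample t-test, normal approximation):
z_β = d · √n - z_α
z_β = 0.17 · √140 - 1.282
z_β = 0.17 · 11.832 - 1.282
z_β = 0.730

Power = Φ(z_β) = Φ(0.730) ≈ 0.767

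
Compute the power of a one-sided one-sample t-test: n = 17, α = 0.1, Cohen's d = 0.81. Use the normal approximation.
Power ≈ 0.98

Power calculation (one-sample t-test, normal approximation):
z_β = d · √n - z_α
z_β = 0.81 · √17 - 1.282
z_β = 0.81 · 4.123 - 1.282
z_β = 2.058

Power = Φ(z_β) = Φ(2.058) ≈ 0.980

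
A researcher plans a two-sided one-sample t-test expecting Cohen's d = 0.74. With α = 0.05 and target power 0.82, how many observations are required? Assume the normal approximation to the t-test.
n = 16

Sample size formula (one-sample t-test, normal approximation):
n = ((z_{α/2} + z_β) / d)²

z_{α/2} = 1.960 (for α = 0.05, two-sided)
z_β = 0.915 (for power = 0.82)
d = 0.74

n = ((1.960 + 0.915) / 0.74)²
n = (3.885)²
n ≈ 15.09
Round up to the next whole number: n = 16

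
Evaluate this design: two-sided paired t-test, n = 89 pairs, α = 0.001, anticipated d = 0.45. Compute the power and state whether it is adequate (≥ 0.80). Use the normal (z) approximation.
Power ≈ 0.83; the study is adequately powered (power ≥ 0.80)

Power calculation (paired t-test, normal approximation):
z_β = d · √n - z_{α/2}
z_β = 0.45 · √89 - 3.291
z_β = 0.45 · 9.434 - 3.291
z_β = 0.955

Power = Φ(z_β) = Φ(0.955) ≈ 0.830

Effect size d = 0.45 is small by Cohen's convention (0.2/0.5/0.8).

Threshold: power ≥ 0.80 is conventionally adequate.
Power ≈ 0.83 → the study is adequately powered (power ≥ 0.80).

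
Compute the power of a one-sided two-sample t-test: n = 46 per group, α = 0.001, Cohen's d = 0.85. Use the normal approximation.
Power ≈ 0.84

Power calculation (two-sample t-test, normal approximation):
z_β = d · √(n/2) - z_α
z_β = 0.85 · √(46/2) - 3.090
z_β = 0.85 · 4.796 - 3.090
z_β = 0.986

Power = Φ(z_β) = Φ(0.986) ≈ 0.838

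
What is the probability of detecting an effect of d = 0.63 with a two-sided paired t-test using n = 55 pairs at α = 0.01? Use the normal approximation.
Power ≈ 0.98

Power calculation (paired t-test, normal approximation):
z_β = d · √n - z_{α/2}
z_β = 0.63 · √55 - 2.576
z_β = 0.63 · 7.416 - 2.576
z_β = 2.096

Power = Φ(z_β) = Φ(2.096) ≈ 0.982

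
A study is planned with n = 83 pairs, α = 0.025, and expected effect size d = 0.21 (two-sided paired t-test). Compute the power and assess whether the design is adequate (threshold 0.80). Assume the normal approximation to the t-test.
Power ≈ 0.37; the study is underpowered (power < 0.80)

Power calculation (paired t-test, normal approximation):
z_β = d · √n - z_{α/2}
z_β = 0.21 · √83 - 2.241
z_β = 0.21 · 9.110 - 2.241
z_β = -0.328

Power = Φ(z_β) = Φ(-0.328) ≈ 0.371

Effect size d = 0.21 is small by Cohen's convention (0.2/0.5/0.8).

Threshold: power ≥ 0.80 is conventionally adequate.
Power ≈ 0.37 → the study is underpowered (power < 0.80).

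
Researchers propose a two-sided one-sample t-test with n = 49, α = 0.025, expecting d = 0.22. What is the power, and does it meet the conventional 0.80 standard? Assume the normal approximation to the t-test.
Power ≈ 0.24; the study is underpowered (power < 0.80)

Power calculation (one-sample t-test, normal approximation):
z_β = d · √n - z_{α/2}
z_β = 0.22 · √49 - 2.241
z_β = 0.22 · 7.000 - 2.241
z_β = -0.701

Power = Φ(z_β) = Φ(-0.701) ≈ 0.242

Effect size d = 0.22 is small by Cohen's convention (0.2/0.5/0.8).

Threshold: power ≥ 0.80 is conventionally adequate.
Power ≈ 0.24 → the study is underpowered (power < 0.80).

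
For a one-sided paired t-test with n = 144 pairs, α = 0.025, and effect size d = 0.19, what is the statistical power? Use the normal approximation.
Power ≈ 0.63

Power calculation (paired t-test, normal approximation):
z_β = d · √n - z_α
z_β = 0.19 · √144 - 1.960
z_β = 0.19 · 12.000 - 1.960
z_β = 0.320

Power = Φ(z_β) = Φ(0.320) ≈ 0.626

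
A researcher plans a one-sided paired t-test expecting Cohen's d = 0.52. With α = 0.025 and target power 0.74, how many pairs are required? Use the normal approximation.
n = 26 pairs

Sample size formula (paired t-test, normal approximation):
n = ((z_α + z_β) / d)²

z_α = 1.960 (for α = 0.025, one-sided)
z_β = 0.643 (for power = 0.74)
d = 0.52

n = ((1.960 + 0.643) / 0.52)²
n = (5.006)²
n ≈ 25.06
Round up to the next whole number: n = 26 pairs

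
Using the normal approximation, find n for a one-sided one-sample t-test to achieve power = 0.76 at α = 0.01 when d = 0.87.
n = 13

Sample size formula (one-sample t-test, normal approximation):
n = ((z_α + z_β) / d)²

z_α = 2.326 (for α = 0.01, one-sided)
z_β = 0.706 (for power = 0.76)
d = 0.87

n = ((2.326 + 0.706) / 0.87)²
n = (3.485)²
n ≈ 12.15
Round up to the next whole number: n = 13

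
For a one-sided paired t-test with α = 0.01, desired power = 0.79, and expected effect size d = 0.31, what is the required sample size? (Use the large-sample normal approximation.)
n = 103 pairs

Sample size formula (paired t-test, normal approximation):
n = ((z_α + z_β) / d)²

z_α = 2.326 (for α = 0.01, one-sided)
z_β = 0.806 (for power = 0.79)
d = 0.31

n = ((2.326 + 0.806) / 0.31)²
n = (10.103)²
n ≈ 102.07
Round up to the next whole number: n = 103 pairs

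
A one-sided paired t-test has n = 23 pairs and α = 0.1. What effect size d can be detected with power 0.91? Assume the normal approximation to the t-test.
d ≈ 0.55

Minimum detectable effect (paired t-test, normal approximation):
d = (z_α + z_β) / √n
d = (1.282 + 1.341) / √23
d = 2.622 / 4.796
d ≈ 0.55

By Cohen's convention (0.2 small / 0.5 medium / 0.8 large): medium effect.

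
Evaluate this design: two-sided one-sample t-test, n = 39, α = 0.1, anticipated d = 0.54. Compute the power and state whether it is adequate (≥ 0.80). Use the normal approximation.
Power ≈ 0.96; the study is adequately powered (power ≥ 0.80)

Power calculation (one-sample t-test, normal approximation):
z_β = d · √n - z_{α/2}
z_β = 0.54 · √39 - 1.645
z_β = 0.54 · 6.245 - 1.645
z_β = 1.727

Power = Φ(z_β) = Φ(1.727) ≈ 0.958

Effect size d = 0.54 is medium by Cohen's convention (0.2/0.5/0.8).

Threshold: power ≥ 0.80 is conventionally adequate.
Power ≈ 0.96 → the study is adequately powered (power ≥ 0.80).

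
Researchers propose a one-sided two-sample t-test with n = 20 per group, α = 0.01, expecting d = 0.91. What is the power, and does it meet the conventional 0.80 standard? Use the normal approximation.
Power ≈ 0.71; the study is underpowered (power < 0.80)

Power calculation (two-sample t-test, normal approximation):
z_β = d · √(n/2) - z_α
z_β = 0.91 · √(20/2) - 2.326
z_β = 0.91 · 3.162 - 2.326
z_β = 0.551

Power = Φ(z_β) = Φ(0.551) ≈ 0.709

Effect size d = 0.91 is large by Cohen's convention (0.2/0.5/0.8).

Threshold: power ≥ 0.80 is conventionally adequate.
Power ≈ 0.71 → the study is underpowered (power < 0.80).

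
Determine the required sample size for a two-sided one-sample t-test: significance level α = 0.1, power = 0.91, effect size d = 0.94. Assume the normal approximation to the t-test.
n = 11

Sample size formula (one-sample t-test, normal approximation):
n = ((z_{α/2} + z_β) / d)²

z_{α/2} = 1.645 (for α = 0.1, two-sided)
z_β = 1.341 (for power = 0.91)
d = 0.94

n = ((1.645 + 1.341) / 0.94)²
n = (3.177)²
n ≈ 10.09
Round up to the next whole number: n = 11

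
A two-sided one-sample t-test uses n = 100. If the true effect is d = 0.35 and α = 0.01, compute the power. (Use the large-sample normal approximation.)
Power ≈ 0.82

Power calculation (one-sample t-test, normal approximation):
z_β = d · √n - z_{α/2}
z_β = 0.35 · √100 - 2.576
z_β = 0.35 · 10.000 - 2.576
z_β = 0.924

Power = Φ(z_β) = Φ(0.924) ≈ 0.822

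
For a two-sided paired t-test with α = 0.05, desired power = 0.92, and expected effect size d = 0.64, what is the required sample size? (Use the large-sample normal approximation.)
n = 28 pairs

Sample size formula (paired t-test, normal approximation):
n = ((z_{α/2} + z_β) / d)²

z_{α/2} = 1.960 (for α = 0.05, two-sided)
z_β = 1.405 (for power = 0.92)
d = 0.64

n = ((1.960 + 1.405) / 0.64)²
n = (5.258)²
n ≈ 27.65
Round up to the next whole number: n = 28 pairs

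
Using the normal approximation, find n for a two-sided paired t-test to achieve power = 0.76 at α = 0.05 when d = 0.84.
n = 11 pairs

Sample size formula (paired t-test, normal approximation):
n = ((z_{α/2} + z_β) / d)²

z_{α/2} = 1.960 (for α = 0.05, two-sided)
z_β = 0.706 (for power = 0.76)
d = 0.84

n = ((1.960 + 0.706) / 0.84)²
n = (3.174)²
n ≈ 10.07
Round up to the next whole number: n = 11 pairs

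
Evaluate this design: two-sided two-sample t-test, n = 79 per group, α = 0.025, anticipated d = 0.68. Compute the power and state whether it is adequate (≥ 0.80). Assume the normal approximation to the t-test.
Power ≈ 0.98; the study is adequately powered (power ≥ 0.80)

Power calculation (two-sample t-test, normal approximation):
z_β = d · √(n/2) - z_{α/2}
z_β = 0.68 · √(79/2) - 2.241
z_β = 0.68 · 6.285 - 2.241
z_β = 2.032

Power = Φ(z_β) = Φ(2.032) ≈ 0.979

Effect size d = 0.68 is medium by Cohen's convention (0.2/0.5/0.8).

Threshold: power ≥ 0.80 is conventionally adequate.
Power ≈ 0.98 → the study is adequately powered (power ≥ 0.80).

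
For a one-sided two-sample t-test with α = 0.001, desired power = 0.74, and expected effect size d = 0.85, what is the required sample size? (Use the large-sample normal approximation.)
n = 39 per group

Sample size formula (two-sample t-test, normal approximation):
n = 2 · ((z_α + z_β) / d)²

z_α = 3.090 (for α = 0.001, one-sided)
z_β = 0.643 (for power = 0.74)
d = 0.85

n = 2 · ((3.090 + 0.643) / 0.85)²
n = 2 · (4.392)²
n ≈ 38.58
Round up to the next whole number: n = 39 per group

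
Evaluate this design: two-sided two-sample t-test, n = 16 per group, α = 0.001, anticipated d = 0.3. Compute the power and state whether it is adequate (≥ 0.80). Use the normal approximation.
Power ≈ 0.01; the study is underpowered (power < 0.80)

Power calculation (two-sample t-test, normal approximation):
z_β = d · √(n/2) - z_{α/2}
z_β = 0.3 · √(16/2) - 3.291
z_β = 0.3 · 2.828 - 3.291
z_β = -2.442

Power = Φ(z_β) = Φ(-2.442) ≈ 0.007

Effect size d = 0.3 is small by Cohen's convention (0.2/0.5/0.8).

Threshold: power ≥ 0.80 is conventionally adequate.
Power ≈ 0.01 → the study is underpowered (power < 0.80).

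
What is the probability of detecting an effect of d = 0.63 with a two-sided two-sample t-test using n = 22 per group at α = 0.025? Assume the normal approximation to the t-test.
Power ≈ 0.44

Power calculation (two-sample t-test, normal approximation):
z_β = d · √(n/2) - z_{α/2}
z_β = 0.63 · √(22/2) - 2.241
z_β = 0.63 · 3.317 - 2.241
z_β = -0.152

Power = Φ(z_β) = Φ(-0.152) ≈ 0.440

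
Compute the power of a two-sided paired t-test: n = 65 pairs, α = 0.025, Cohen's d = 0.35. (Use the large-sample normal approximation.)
Power ≈ 0.72

Power calculation (paired t-test, normal approximation):
z_β = d · √n - z_{α/2}
z_β = 0.35 · √65 - 2.241
z_β = 0.35 · 8.062 - 2.241
z_β = 0.580

Power = Φ(z_β) = Φ(0.580) ≈ 0.719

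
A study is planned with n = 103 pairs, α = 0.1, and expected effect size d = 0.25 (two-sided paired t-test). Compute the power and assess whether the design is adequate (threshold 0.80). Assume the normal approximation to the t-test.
Power ≈ 0.81; the study is adequately powered (power ≥ 0.80)

Power calculation (paired t-test, normal approximation):
z_β = d · √n - z_{α/2}
z_β = 0.25 · √103 - 1.645
z_β = 0.25 · 10.149 - 1.645
z_β = 0.892

Power = Φ(z_β) = Φ(0.892) ≈ 0.814

Effect size d = 0.25 is small by Cohen's convention (0.2/0.5/0.8).

Threshold: power ≥ 0.80 is conventionally adequate.
Power ≈ 0.81 → the study is adequately powered (power ≥ 0.80).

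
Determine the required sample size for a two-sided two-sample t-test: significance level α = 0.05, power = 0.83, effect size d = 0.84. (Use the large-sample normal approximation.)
n = 25 per group

Sample size formula (two-sample t-test, normal approximation):
n = 2 · ((z_{α/2} + z_β) / d)²

z_{α/2} = 1.960 (for α = 0.05, two-sided)
z_β = 0.954 (for power = 0.83)
d = 0.84

n = 2 · ((1.960 + 0.954) / 0.84)²
n = 2 · (3.469)²
n ≈ 24.07
Round up to the next whole number: n = 25 per group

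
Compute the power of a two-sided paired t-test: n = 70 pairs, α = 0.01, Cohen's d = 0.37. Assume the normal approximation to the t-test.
Power ≈ 0.70

Power calculation (paired t-test, normal approximation):
z_β = d · √n - z_{α/2}
z_β = 0.37 · √70 - 2.576
z_β = 0.37 · 8.367 - 2.576
z_β = 0.520

Power = Φ(z_β) = Φ(0.520) ≈ 0.698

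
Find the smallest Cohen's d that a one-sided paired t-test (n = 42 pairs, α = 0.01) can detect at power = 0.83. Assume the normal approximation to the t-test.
d ≈ 0.51

Minimum detectable effect (paired t-test, normal approximation):
d = (z_α + z_β) / √n
d = (2.326 + 0.954) / √42
d = 3.281 / 6.481
d ≈ 0.51

By Cohen's convention (0.2 small / 0.5 medium / 0.8 large): medium effect.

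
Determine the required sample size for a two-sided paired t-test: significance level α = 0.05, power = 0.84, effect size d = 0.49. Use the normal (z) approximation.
n = 37 pairs

Sample size formula (paired t-test, normal approximation):
n = ((z_{α/2} + z_β) / d)²

z_{α/2} = 1.960 (for α = 0.05, two-sided)
z_β = 0.994 (for power = 0.84)
d = 0.49

n = ((1.960 + 0.994) / 0.49)²
n = (6.029)²
n ≈ 36.35
Round up to the next whole number: n = 37 pairs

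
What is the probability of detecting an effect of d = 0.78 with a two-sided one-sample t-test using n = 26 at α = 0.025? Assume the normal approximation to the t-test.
Power ≈ 0.96

Power calculation (one-sample t-test, normal approximation):
z_β = d · √n - z_{α/2}
z_β = 0.78 · √26 - 2.241
z_β = 0.78 · 5.099 - 2.241
z_β = 1.736

Power = Φ(z_β) = Φ(1.736) ≈ 0.959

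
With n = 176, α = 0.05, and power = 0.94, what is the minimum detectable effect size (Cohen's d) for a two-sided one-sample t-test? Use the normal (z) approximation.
d ≈ 0.26

Minimum detectable effect (one-sample t-test, normal approximation):
d = (z_{α/2} + z_β) / √n
d = (1.960 + 1.555) / √176
d = 3.515 / 13.266
d ≈ 0.26

By Cohen's convention (0.2 small / 0.5 medium / 0.8 large): small effect.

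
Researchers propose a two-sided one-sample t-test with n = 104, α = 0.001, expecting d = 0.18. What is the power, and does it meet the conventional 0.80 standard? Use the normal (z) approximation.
Power ≈ 0.07; the study is underpowered (power < 0.80)

Power calculation (one-sample t-test, normal approximation):
z_β = d · √n - z_{α/2}
z_β = 0.18 · √104 - 3.291
z_β = 0.18 · 10.198 - 3.291
z_β = -1.455

Power = Φ(z_β) = Φ(-1.455) ≈ 0.073

Effect size d = 0.18 is very small by Cohen's convention (0.2/0.5/0.8).

Threshold: power ≥ 0.80 is conventionally adequate.
Power ≈ 0.07 → the study is underpowered (power < 0.80).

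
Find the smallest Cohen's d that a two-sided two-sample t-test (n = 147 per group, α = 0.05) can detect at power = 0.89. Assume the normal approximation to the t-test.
d ≈ 0.37

Minimum detectable effect (two-sample t-test, normal approximation):
d = (z_{α/2} + z_β) / √(n/2)
d = (1.960 + 1.227) / √(147/2)
d = 3.186 / 8.573
d ≈ 0.37

By Cohen's convention (0.2 small / 0.5 medium / 0.8 large): small effect.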